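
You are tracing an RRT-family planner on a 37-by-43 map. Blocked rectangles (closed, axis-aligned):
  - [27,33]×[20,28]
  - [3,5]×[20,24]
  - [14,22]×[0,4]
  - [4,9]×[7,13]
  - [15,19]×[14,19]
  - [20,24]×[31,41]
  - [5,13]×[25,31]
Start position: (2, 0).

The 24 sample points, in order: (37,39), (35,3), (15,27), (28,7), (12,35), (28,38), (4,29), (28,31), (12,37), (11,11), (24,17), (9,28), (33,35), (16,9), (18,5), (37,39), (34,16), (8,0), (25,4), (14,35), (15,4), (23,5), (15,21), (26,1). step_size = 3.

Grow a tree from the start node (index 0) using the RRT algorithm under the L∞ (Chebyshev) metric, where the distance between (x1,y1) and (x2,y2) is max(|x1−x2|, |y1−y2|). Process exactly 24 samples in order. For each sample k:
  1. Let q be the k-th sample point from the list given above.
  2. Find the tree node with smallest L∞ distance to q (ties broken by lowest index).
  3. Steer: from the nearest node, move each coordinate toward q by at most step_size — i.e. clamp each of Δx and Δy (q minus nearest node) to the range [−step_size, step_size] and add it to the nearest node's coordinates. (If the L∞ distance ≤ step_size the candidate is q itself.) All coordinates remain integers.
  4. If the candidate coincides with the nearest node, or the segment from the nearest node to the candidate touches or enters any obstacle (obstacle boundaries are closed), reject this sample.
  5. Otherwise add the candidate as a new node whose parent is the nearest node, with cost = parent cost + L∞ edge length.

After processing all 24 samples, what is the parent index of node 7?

Parent of node 7: 6

1. q=(37,39) nearest=0 d=39 new=(5,3) → add node 1 parent=0 cost=3
2. q=(35,3) nearest=1 d=30 new=(8,3) → add node 2 parent=1 cost=6
3. q=(15,27) nearest=1 d=24 new=(8,6) → add node 3 parent=1 cost=6
4. q=(28,7) nearest=2 d=20 new=(11,6) → add node 4 parent=2 cost=9
5. q=(12,35) nearest=3 d=29 new=(11,9) → blocked by [4,9]×[7,13], reject
6. q=(28,38) nearest=3 d=32 new=(11,9) → blocked by [4,9]×[7,13], reject
7. q=(4,29) nearest=3 d=23 new=(5,9) → blocked by [4,9]×[7,13], reject
8. q=(28,31) nearest=3 d=25 new=(11,9) → blocked by [4,9]×[7,13], reject
9. q=(12,37) nearest=3 d=31 new=(11,9) → blocked by [4,9]×[7,13], reject
10. q=(11,11) nearest=3 d=5 new=(11,9) → blocked by [4,9]×[7,13], reject
11. q=(24,17) nearest=4 d=13 new=(14,9) → add node 5 parent=4 cost=12
12. q=(9,28) nearest=5 d=19 new=(11,12) → add node 6 parent=5 cost=15
13. q=(33,35) nearest=6 d=23 new=(14,15) → add node 7 parent=6 cost=18
14. q=(16,9) nearest=5 d=2 new=(16,9) → add node 8 parent=5 cost=14
15. q=(18,5) nearest=5 d=4 new=(17,6) → add node 9 parent=5 cost=15
16. q=(37,39) nearest=7 d=24 new=(17,18) → blocked by [15,19]×[14,19], reject
17. q=(34,16) nearest=9 d=17 new=(20,9) → add node 10 parent=9 cost=18
18. q=(8,0) nearest=1 d=3 new=(8,0) → add node 11 parent=1 cost=6
19. q=(25,4) nearest=10 d=5 new=(23,6) → add node 12 parent=10 cost=21
20. q=(14,35) nearest=7 d=20 new=(14,18) → add node 13 parent=7 cost=21
21. q=(15,4) nearest=9 d=2 new=(15,4) → blocked by [14,22]×[0,4], reject
22. q=(23,5) nearest=12 d=1 new=(23,5) → add node 14 parent=12 cost=22
23. q=(15,21) nearest=13 d=3 new=(15,21) → add node 15 parent=13 cost=24
24. q=(26,1) nearest=14 d=4 new=(26,2) → add node 16 parent=14 cost=25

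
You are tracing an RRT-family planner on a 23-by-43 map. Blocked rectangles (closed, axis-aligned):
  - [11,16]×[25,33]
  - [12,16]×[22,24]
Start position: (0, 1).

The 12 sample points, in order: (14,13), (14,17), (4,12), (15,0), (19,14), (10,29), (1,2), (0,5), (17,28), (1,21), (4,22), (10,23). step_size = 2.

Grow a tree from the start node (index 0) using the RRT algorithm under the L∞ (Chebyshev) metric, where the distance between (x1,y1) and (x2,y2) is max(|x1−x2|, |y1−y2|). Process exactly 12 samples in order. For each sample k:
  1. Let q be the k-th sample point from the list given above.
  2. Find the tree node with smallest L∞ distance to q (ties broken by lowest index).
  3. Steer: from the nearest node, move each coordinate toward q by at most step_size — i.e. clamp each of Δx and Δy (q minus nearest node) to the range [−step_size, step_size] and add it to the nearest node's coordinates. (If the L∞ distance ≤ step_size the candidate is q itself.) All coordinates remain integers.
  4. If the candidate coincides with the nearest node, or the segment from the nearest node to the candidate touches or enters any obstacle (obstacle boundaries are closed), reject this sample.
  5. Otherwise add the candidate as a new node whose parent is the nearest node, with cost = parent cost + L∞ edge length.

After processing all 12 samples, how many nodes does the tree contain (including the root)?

1. q=(14,13) nearest=0 d=14 new=(2,3) → add node 1 parent=0 cost=2
2. q=(14,17) nearest=1 d=14 new=(4,5) → add node 2 parent=1 cost=4
3. q=(4,12) nearest=2 d=7 new=(4,7) → add node 3 parent=2 cost=6
4. q=(15,0) nearest=2 d=11 new=(6,3) → add node 4 parent=2 cost=6
5. q=(19,14) nearest=4 d=13 new=(8,5) → add node 5 parent=4 cost=8
6. q=(10,29) nearest=3 d=22 new=(6,9) → add node 6 parent=3 cost=8
7. q=(1,2) nearest=0 d=1 new=(1,2) → add node 7 parent=0 cost=1
8. q=(0,5) nearest=1 d=2 new=(0,5) → add node 8 parent=1 cost=4
9. q=(17,28) nearest=6 d=19 new=(8,11) → add node 9 parent=6 cost=10
10. q=(1,21) nearest=9 d=10 new=(6,13) → add node 10 parent=9 cost=12
11. q=(4,22) nearest=10 d=9 new=(4,15) → add node 11 parent=10 cost=14
12. q=(10,23) nearest=11 d=8 new=(6,17) → add node 12 parent=11 cost=16

Node count: 13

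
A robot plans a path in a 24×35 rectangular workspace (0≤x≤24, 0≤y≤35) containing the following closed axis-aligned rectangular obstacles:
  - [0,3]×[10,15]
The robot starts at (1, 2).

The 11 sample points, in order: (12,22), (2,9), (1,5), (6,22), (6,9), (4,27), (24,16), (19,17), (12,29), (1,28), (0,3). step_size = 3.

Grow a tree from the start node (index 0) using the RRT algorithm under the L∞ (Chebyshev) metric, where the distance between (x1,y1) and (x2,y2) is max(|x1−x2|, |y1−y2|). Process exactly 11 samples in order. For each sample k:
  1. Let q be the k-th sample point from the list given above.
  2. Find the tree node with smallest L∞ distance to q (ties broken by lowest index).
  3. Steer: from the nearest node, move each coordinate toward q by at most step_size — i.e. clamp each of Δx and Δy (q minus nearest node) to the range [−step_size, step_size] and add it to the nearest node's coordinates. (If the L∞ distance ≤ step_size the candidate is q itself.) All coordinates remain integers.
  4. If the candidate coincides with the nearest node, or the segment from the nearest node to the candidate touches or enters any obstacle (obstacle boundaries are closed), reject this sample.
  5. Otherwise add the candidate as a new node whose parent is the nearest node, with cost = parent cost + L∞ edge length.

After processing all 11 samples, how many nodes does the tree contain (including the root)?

Node count: 12

1. q=(12,22) nearest=0 d=20 new=(4,5) → add node 1 parent=0 cost=3
2. q=(2,9) nearest=1 d=4 new=(2,8) → add node 2 parent=1 cost=6
3. q=(1,5) nearest=0 d=3 new=(1,5) → add node 3 parent=0 cost=3
4. q=(6,22) nearest=2 d=14 new=(5,11) → add node 4 parent=2 cost=9
5. q=(6,9) nearest=4 d=2 new=(6,9) → add node 5 parent=4 cost=11
6. q=(4,27) nearest=4 d=16 new=(4,14) → add node 6 parent=4 cost=12
7. q=(24,16) nearest=5 d=18 new=(9,12) → add node 7 parent=5 cost=14
8. q=(19,17) nearest=7 d=10 new=(12,15) → add node 8 parent=7 cost=17
9. q=(12,29) nearest=8 d=14 new=(12,18) → add node 9 parent=8 cost=20
10. q=(1,28) nearest=9 d=11 new=(9,21) → add node 10 parent=9 cost=23
11. q=(0,3) nearest=0 d=1 new=(0,3) → add node 11 parent=0 cost=1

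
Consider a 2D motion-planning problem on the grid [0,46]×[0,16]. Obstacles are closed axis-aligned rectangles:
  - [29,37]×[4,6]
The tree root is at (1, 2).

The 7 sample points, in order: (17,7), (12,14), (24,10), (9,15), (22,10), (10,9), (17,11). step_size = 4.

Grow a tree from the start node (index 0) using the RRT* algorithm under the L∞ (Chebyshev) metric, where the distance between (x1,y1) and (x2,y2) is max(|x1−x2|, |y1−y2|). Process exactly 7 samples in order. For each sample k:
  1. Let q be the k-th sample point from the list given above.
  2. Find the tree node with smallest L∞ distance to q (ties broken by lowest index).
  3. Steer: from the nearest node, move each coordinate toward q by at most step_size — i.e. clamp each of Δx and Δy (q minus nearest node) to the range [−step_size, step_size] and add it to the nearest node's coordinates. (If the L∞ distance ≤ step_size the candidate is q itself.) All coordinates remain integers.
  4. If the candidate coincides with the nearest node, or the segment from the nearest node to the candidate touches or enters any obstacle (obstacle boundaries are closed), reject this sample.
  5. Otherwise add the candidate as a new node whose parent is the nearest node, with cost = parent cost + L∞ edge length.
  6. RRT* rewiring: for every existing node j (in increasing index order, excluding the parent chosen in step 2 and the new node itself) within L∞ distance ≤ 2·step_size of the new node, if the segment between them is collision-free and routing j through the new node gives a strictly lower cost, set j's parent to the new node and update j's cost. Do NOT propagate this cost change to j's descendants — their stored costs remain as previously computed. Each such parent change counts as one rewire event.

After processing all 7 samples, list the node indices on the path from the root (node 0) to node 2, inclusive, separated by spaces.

Path: 0 1 2

1. q=(17,7) nearest=0 d=16 new=(5,6) → add node 1 parent=0 cost=4
2. q=(12,14) nearest=1 d=8 new=(9,10) → add node 2 parent=1 cost=8
3. q=(24,10) nearest=2 d=15 new=(13,10) → add node 3 parent=2 cost=12
4. q=(9,15) nearest=2 d=5 new=(9,14) → add node 4 parent=2 cost=12
5. q=(22,10) nearest=3 d=9 new=(17,10) → add node 5 parent=3 cost=16
6. q=(10,9) nearest=2 d=1 new=(10,9) → add node 6 parent=2 cost=9
7. q=(17,11) nearest=5 d=1 new=(17,11) → add node 7 parent=5 cost=17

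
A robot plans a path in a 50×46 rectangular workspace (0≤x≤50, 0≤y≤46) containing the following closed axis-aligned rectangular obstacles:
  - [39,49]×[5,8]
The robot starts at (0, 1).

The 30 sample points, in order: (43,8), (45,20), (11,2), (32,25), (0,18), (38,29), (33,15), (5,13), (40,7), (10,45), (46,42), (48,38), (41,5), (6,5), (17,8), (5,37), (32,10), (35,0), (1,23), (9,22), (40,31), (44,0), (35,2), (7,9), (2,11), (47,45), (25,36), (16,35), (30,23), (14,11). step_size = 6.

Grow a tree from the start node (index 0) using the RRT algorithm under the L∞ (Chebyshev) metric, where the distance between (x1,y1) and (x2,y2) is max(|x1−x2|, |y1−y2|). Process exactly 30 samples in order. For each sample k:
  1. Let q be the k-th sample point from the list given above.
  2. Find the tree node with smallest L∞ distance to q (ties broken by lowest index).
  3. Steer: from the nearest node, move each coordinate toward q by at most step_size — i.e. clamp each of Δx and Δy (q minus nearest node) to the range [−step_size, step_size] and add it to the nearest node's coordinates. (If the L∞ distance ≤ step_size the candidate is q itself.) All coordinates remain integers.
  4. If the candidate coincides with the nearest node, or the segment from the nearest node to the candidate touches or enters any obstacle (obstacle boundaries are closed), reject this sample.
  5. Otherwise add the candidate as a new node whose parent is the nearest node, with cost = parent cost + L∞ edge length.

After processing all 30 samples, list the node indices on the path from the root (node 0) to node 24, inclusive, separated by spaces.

Path: 0 1 5 24

1. q=(43,8) nearest=0 d=43 new=(6,7) → add node 1 parent=0 cost=6
2. q=(45,20) nearest=1 d=39 new=(12,13) → add node 2 parent=1 cost=12
3. q=(11,2) nearest=1 d=5 new=(11,2) → add node 3 parent=1 cost=11
4. q=(32,25) nearest=2 d=20 new=(18,19) → add node 4 parent=2 cost=18
5. q=(0,18) nearest=1 d=11 new=(0,13) → add node 5 parent=1 cost=12
6. q=(38,29) nearest=4 d=20 new=(24,25) → add node 6 parent=4 cost=24
7. q=(33,15) nearest=6 d=10 new=(30,19) → add node 7 parent=6 cost=30
8. q=(5,13) nearest=5 d=5 new=(5,13) → add node 8 parent=5 cost=17
9. q=(40,7) nearest=7 d=12 new=(36,13) → add node 9 parent=7 cost=36
10. q=(10,45) nearest=6 d=20 new=(18,31) → add node 10 parent=6 cost=30
11. q=(46,42) nearest=6 d=22 new=(30,31) → add node 11 parent=6 cost=30
12. q=(48,38) nearest=11 d=18 new=(36,37) → add node 12 parent=11 cost=36
13. q=(41,5) nearest=9 d=8 new=(41,7) → blocked by [39,49]×[5,8], reject
14. q=(6,5) nearest=1 d=2 new=(6,5) → add node 13 parent=1 cost=8
15. q=(17,8) nearest=2 d=5 new=(17,8) → add node 14 parent=2 cost=17
16. q=(5,37) nearest=10 d=13 new=(12,37) → add node 15 parent=10 cost=36
17. q=(32,10) nearest=9 d=4 new=(32,10) → add node 16 parent=9 cost=40
18. q=(35,0) nearest=16 d=10 new=(35,4) → add node 17 parent=16 cost=46
19. q=(1,23) nearest=5 d=10 new=(1,19) → add node 18 parent=5 cost=18
20. q=(9,22) nearest=18 d=8 new=(7,22) → add node 19 parent=18 cost=24
21. q=(40,31) nearest=12 d=6 new=(40,31) → add node 20 parent=12 cost=42
22. q=(44,0) nearest=17 d=9 new=(41,0) → add node 21 parent=17 cost=52
23. q=(35,2) nearest=17 d=2 new=(35,2) → add node 22 parent=17 cost=48
24. q=(7,9) nearest=1 d=2 new=(7,9) → add node 23 parent=1 cost=8
25. q=(2,11) nearest=5 d=2 new=(2,11) → add node 24 parent=5 cost=14
26. q=(47,45) nearest=12 d=11 new=(42,43) → add node 25 parent=12 cost=42
27. q=(25,36) nearest=11 d=5 new=(25,36) → add node 26 parent=11 cost=35
28. q=(16,35) nearest=10 d=4 new=(16,35) → add node 27 parent=10 cost=34
29. q=(30,23) nearest=7 d=4 new=(30,23) → add node 28 parent=7 cost=34
30. q=(14,11) nearest=2 d=2 new=(14,11) → add node 29 parent=2 cost=14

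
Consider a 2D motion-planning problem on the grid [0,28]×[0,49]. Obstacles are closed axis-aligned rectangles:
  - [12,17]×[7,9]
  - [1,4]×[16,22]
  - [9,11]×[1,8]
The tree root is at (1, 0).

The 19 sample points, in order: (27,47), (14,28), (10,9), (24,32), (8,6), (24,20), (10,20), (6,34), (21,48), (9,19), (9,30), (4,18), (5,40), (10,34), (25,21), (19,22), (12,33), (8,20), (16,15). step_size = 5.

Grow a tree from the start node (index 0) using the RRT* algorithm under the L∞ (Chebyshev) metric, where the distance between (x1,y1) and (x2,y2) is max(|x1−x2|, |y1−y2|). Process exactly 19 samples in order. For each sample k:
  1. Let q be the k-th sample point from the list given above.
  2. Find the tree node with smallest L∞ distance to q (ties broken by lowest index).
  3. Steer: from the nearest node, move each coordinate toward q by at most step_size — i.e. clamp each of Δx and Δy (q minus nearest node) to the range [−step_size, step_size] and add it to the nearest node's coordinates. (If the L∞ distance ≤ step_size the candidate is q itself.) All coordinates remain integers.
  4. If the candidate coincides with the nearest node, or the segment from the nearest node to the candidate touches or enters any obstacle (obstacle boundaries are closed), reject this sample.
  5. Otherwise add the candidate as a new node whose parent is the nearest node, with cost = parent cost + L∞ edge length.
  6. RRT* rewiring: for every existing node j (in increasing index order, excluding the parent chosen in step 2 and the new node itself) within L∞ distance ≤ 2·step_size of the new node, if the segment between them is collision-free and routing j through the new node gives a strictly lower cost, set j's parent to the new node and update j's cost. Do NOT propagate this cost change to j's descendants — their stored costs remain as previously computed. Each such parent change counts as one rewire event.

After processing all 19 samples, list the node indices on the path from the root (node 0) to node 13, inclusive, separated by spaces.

1. q=(27,47) nearest=0 d=47 new=(6,5) → add node 1 parent=0 cost=5
2. q=(14,28) nearest=1 d=23 new=(11,10) → blocked by [9,11]×[1,8], reject
3. q=(10,9) nearest=1 d=4 new=(10,9) → blocked by [9,11]×[1,8], reject
4. q=(24,32) nearest=1 d=27 new=(11,10) → blocked by [9,11]×[1,8], reject
5. q=(8,6) nearest=1 d=2 new=(8,6) → add node 2 parent=1 cost=7
6. q=(24,20) nearest=2 d=16 new=(13,11) → blocked by [9,11]×[1,8], reject
7. q=(10,20) nearest=2 d=14 new=(10,11) → add node 3 parent=2 cost=12
8. q=(6,34) nearest=3 d=23 new=(6,16) → add node 4 parent=3 cost=17
9. q=(21,48) nearest=4 d=32 new=(11,21) → add node 5 parent=4 cost=22
10. q=(9,19) nearest=5 d=2 new=(9,19) → add node 6 parent=5 cost=24
11. q=(9,30) nearest=5 d=9 new=(9,26) → add node 7 parent=5 cost=27
12. q=(4,18) nearest=4 d=2 new=(4,18) → blocked by [1,4]×[16,22], reject
13. q=(5,40) nearest=7 d=14 new=(5,31) → add node 8 parent=7 cost=32
14. q=(10,34) nearest=8 d=5 new=(10,34) → add node 9 parent=8 cost=37
15. q=(25,21) nearest=5 d=14 new=(16,21) → add node 10 parent=5 cost=27
16. q=(19,22) nearest=10 d=3 new=(19,22) → add node 11 parent=10 cost=30
17. q=(12,33) nearest=9 d=2 new=(12,33) → add node 12 parent=9 cost=39
18. q=(8,20) nearest=6 d=1 new=(8,20) → add node 13 parent=6 cost=25
19. q=(16,15) nearest=3 d=6 new=(15,15) → add node 14 parent=3 cost=17; rewire 6→14 (23<24); rewire 10→14 (23<27); rewire 11→14 (24<30); rewire 13→14 (24<25)

Path: 0 1 2 3 14 13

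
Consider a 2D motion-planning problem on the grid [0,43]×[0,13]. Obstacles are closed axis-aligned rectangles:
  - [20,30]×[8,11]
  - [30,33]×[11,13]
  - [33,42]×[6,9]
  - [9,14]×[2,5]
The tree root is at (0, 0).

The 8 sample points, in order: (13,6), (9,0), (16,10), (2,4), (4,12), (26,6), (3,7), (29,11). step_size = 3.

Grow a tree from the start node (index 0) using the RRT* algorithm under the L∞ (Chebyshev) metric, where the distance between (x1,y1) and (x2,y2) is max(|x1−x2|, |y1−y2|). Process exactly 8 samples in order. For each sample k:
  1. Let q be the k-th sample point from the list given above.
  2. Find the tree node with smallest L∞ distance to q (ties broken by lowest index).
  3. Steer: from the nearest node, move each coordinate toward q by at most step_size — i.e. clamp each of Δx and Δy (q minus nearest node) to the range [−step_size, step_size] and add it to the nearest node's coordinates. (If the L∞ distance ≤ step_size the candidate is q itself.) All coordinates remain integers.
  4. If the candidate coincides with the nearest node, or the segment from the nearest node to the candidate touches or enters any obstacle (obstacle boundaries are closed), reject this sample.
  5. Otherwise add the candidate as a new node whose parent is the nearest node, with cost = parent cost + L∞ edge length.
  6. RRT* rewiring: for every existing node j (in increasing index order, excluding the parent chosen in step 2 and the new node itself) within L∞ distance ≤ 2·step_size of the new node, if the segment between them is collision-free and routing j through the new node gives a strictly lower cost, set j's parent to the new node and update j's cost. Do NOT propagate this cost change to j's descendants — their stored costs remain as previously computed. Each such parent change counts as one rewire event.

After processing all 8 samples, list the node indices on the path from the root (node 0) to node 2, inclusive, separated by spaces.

Path: 0 1 2

1. q=(13,6) nearest=0 d=13 new=(3,3) → add node 1 parent=0 cost=3
2. q=(9,0) nearest=1 d=6 new=(6,0) → add node 2 parent=1 cost=6
3. q=(16,10) nearest=2 d=10 new=(9,3) → blocked by [9,14]×[2,5], reject
4. q=(2,4) nearest=1 d=1 new=(2,4) → add node 3 parent=1 cost=4
5. q=(4,12) nearest=3 d=8 new=(4,7) → add node 4 parent=3 cost=7
6. q=(26,6) nearest=2 d=20 new=(9,3) → blocked by [9,14]×[2,5], reject
7. q=(3,7) nearest=4 d=1 new=(3,7) → add node 5 parent=4 cost=8
8. q=(29,11) nearest=2 d=23 new=(9,3) → blocked by [9,14]×[2,5], reject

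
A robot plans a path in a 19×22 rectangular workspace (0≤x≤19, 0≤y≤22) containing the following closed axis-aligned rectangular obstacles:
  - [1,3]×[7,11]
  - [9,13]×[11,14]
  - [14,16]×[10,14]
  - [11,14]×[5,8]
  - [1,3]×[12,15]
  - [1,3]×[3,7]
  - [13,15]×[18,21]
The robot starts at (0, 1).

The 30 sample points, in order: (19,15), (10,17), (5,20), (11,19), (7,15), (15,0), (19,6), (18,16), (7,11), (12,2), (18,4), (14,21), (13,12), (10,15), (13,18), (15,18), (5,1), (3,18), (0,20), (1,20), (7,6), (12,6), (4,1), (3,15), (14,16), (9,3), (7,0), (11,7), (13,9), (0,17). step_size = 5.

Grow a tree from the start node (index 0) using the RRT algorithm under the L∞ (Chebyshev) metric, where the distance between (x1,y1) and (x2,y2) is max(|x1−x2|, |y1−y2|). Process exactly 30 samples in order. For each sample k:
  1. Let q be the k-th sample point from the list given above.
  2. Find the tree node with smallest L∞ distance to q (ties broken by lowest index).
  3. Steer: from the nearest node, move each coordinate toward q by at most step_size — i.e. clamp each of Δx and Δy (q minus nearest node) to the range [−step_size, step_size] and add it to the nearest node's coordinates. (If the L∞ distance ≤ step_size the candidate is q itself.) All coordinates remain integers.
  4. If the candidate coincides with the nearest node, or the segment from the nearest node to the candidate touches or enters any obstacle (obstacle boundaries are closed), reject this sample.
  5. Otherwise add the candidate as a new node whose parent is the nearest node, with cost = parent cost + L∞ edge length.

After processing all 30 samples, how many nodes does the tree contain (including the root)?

Node count: 11

1. q=(19,15) nearest=0 d=19 new=(5,6) → blocked by [1,3]×[3,7], reject
2. q=(10,17) nearest=0 d=16 new=(5,6) → blocked by [1,3]×[3,7], reject
3. q=(5,20) nearest=0 d=19 new=(5,6) → blocked by [1,3]×[3,7], reject
4. q=(11,19) nearest=0 d=18 new=(5,6) → blocked by [1,3]×[3,7], reject
5. q=(7,15) nearest=0 d=14 new=(5,6) → blocked by [1,3]×[3,7], reject
6. q=(15,0) nearest=0 d=15 new=(5,0) → add node 1 parent=0 cost=5
7. q=(19,6) nearest=1 d=14 new=(10,5) → add node 2 parent=1 cost=10
8. q=(18,16) nearest=2 d=11 new=(15,10) → blocked by [14,16]×[10,14], reject
9. q=(7,11) nearest=2 d=6 new=(7,10) → add node 3 parent=2 cost=15
10. q=(12,2) nearest=2 d=3 new=(12,2) → add node 4 parent=2 cost=13
11. q=(18,4) nearest=4 d=6 new=(17,4) → add node 5 parent=4 cost=18
12. q=(14,21) nearest=3 d=11 new=(12,15) → blocked by [9,13]×[11,14], reject
13. q=(13,12) nearest=3 d=6 new=(12,12) → blocked by [9,13]×[11,14], reject
14. q=(10,15) nearest=3 d=5 new=(10,15) → blocked by [9,13]×[11,14], reject
15. q=(13,18) nearest=3 d=8 new=(12,15) → blocked by [9,13]×[11,14], reject
16. q=(15,18) nearest=3 d=8 new=(12,15) → blocked by [9,13]×[11,14], reject
17. q=(5,1) nearest=1 d=1 new=(5,1) → add node 6 parent=1 cost=6
18. q=(3,18) nearest=3 d=8 new=(3,15) → blocked by [1,3]×[12,15], reject
19. q=(0,20) nearest=3 d=10 new=(2,15) → blocked by [1,3]×[12,15], reject
20. q=(1,20) nearest=3 d=10 new=(2,15) → blocked by [1,3]×[12,15], reject
21. q=(7,6) nearest=2 d=3 new=(7,6) → add node 7 parent=2 cost=13
22. q=(12,6) nearest=2 d=2 new=(12,6) → blocked by [11,14]×[5,8], reject
23. q=(4,1) nearest=1 d=1 new=(4,1) → add node 8 parent=1 cost=6
24. q=(3,15) nearest=3 d=5 new=(3,15) → blocked by [1,3]×[12,15], reject
25. q=(14,16) nearest=3 d=7 new=(12,15) → blocked by [9,13]×[11,14], reject
26. q=(9,3) nearest=2 d=2 new=(9,3) → add node 9 parent=2 cost=12
27. q=(7,0) nearest=1 d=2 new=(7,0) → add node 10 parent=1 cost=7
28. q=(11,7) nearest=2 d=2 new=(11,7) → blocked by [11,14]×[5,8], reject
29. q=(13,9) nearest=2 d=4 new=(13,9) → blocked by [11,14]×[5,8], reject
30. q=(0,17) nearest=3 d=7 new=(2,15) → blocked by [1,3]×[12,15], reject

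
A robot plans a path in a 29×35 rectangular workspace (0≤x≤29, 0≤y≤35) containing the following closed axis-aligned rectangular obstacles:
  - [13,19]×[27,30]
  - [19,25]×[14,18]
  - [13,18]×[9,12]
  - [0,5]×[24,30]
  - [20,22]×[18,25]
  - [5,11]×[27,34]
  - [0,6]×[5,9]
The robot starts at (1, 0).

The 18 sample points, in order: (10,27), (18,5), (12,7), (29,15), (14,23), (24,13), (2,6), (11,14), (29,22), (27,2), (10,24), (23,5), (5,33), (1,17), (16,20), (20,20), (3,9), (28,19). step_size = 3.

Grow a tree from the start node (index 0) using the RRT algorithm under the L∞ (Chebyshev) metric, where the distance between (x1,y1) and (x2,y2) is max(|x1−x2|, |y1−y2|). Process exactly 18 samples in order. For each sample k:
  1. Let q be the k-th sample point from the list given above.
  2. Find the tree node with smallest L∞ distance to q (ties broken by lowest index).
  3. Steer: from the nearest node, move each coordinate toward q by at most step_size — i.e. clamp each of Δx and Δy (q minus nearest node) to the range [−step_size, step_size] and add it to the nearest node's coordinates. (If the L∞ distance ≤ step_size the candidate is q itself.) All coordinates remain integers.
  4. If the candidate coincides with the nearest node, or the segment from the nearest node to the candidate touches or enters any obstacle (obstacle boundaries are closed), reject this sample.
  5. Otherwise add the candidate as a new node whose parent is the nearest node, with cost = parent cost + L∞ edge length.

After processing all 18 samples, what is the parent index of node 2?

1. q=(10,27) nearest=0 d=27 new=(4,3) → add node 1 parent=0 cost=3
2. q=(18,5) nearest=1 d=14 new=(7,5) → add node 2 parent=1 cost=6
3. q=(12,7) nearest=2 d=5 new=(10,7) → add node 3 parent=2 cost=9
4. q=(29,15) nearest=3 d=19 new=(13,10) → blocked by [13,18]×[9,12], reject
5. q=(14,23) nearest=3 d=16 new=(13,10) → blocked by [13,18]×[9,12], reject
6. q=(24,13) nearest=3 d=14 new=(13,10) → blocked by [13,18]×[9,12], reject
7. q=(2,6) nearest=1 d=3 new=(2,6) → blocked by [0,6]×[5,9], reject
8. q=(11,14) nearest=3 d=7 new=(11,10) → add node 4 parent=3 cost=12
9. q=(29,22) nearest=4 d=18 new=(14,13) → blocked by [13,18]×[9,12], reject
10. q=(27,2) nearest=4 d=16 new=(14,7) → add node 5 parent=4 cost=15
11. q=(10,24) nearest=4 d=14 new=(10,13) → add node 6 parent=4 cost=15
12. q=(23,5) nearest=5 d=9 new=(17,5) → add node 7 parent=5 cost=18
13. q=(5,33) nearest=6 d=20 new=(7,16) → add node 8 parent=6 cost=18
14. q=(1,17) nearest=8 d=6 new=(4,17) → add node 9 parent=8 cost=21
15. q=(16,20) nearest=6 d=7 new=(13,16) → add node 10 parent=6 cost=18
16. q=(20,20) nearest=10 d=7 new=(16,19) → add node 11 parent=10 cost=21
17. q=(3,9) nearest=2 d=4 new=(4,8) → blocked by [0,6]×[5,9], reject
18. q=(28,19) nearest=11 d=12 new=(19,19) → add node 12 parent=11 cost=24

Parent of node 2: 1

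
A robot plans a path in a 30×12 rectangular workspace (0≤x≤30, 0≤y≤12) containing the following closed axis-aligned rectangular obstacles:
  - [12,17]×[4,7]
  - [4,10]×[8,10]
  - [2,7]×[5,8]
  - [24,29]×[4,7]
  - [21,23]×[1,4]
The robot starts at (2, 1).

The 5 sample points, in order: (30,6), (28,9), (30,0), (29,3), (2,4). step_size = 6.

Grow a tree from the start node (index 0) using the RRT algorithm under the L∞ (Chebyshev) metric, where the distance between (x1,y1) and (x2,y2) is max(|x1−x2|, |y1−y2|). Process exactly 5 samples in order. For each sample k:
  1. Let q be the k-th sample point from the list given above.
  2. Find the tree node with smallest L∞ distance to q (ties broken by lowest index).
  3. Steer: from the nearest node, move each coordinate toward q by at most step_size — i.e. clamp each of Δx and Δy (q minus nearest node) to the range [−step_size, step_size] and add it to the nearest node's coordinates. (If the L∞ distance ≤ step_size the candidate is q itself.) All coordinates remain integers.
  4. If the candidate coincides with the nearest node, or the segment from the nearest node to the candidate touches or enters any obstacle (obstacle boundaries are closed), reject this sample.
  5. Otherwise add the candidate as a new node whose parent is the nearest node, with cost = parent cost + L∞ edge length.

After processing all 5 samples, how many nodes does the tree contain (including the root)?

Node count: 4

1. q=(30,6) nearest=0 d=28 new=(8,6) → blocked by [2,7]×[5,8], reject
2. q=(28,9) nearest=0 d=26 new=(8,7) → blocked by [2,7]×[5,8], reject
3. q=(30,0) nearest=0 d=28 new=(8,0) → add node 1 parent=0 cost=6
4. q=(29,3) nearest=1 d=21 new=(14,3) → add node 2 parent=1 cost=12
5. q=(2,4) nearest=0 d=3 new=(2,4) → add node 3 parent=0 cost=3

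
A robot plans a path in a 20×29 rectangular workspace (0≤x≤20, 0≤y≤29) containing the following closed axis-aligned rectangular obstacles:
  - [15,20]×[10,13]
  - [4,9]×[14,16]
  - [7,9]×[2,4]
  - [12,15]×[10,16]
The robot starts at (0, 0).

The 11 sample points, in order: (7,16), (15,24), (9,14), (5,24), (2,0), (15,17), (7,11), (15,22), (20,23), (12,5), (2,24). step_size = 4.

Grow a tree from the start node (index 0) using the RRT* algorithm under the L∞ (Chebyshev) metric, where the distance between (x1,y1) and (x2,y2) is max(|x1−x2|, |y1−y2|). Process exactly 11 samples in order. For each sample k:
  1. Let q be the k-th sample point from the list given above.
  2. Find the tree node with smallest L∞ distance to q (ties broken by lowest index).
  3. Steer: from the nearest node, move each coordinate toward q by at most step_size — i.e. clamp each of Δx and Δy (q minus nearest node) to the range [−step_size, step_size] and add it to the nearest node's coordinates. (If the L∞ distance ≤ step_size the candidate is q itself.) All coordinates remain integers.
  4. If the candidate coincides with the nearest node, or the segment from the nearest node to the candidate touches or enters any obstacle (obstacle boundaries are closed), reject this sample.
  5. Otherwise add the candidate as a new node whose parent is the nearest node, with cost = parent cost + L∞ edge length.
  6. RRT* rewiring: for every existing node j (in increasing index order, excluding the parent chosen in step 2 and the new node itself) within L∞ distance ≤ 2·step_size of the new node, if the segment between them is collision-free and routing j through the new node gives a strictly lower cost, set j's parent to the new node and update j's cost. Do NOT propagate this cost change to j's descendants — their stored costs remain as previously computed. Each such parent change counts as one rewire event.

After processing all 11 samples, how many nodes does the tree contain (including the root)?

Node count: 7

1. q=(7,16) nearest=0 d=16 new=(4,4) → add node 1 parent=0 cost=4
2. q=(15,24) nearest=1 d=20 new=(8,8) → add node 2 parent=1 cost=8
3. q=(9,14) nearest=2 d=6 new=(9,12) → add node 3 parent=2 cost=12
4. q=(5,24) nearest=3 d=12 new=(5,16) → blocked by [4,9]×[14,16], reject
5. q=(2,0) nearest=0 d=2 new=(2,0) → add node 4 parent=0 cost=2
6. q=(15,17) nearest=3 d=6 new=(13,16) → blocked by [12,15]×[10,16], reject
7. q=(7,11) nearest=3 d=2 new=(7,11) → add node 5 parent=3 cost=14
8. q=(15,22) nearest=3 d=10 new=(13,16) → blocked by [12,15]×[10,16], reject
9. q=(20,23) nearest=3 d=11 new=(13,16) → blocked by [12,15]×[10,16], reject
10. q=(12,5) nearest=2 d=4 new=(12,5) → add node 6 parent=2 cost=12
11. q=(2,24) nearest=3 d=12 new=(5,16) → blocked by [4,9]×[14,16], reject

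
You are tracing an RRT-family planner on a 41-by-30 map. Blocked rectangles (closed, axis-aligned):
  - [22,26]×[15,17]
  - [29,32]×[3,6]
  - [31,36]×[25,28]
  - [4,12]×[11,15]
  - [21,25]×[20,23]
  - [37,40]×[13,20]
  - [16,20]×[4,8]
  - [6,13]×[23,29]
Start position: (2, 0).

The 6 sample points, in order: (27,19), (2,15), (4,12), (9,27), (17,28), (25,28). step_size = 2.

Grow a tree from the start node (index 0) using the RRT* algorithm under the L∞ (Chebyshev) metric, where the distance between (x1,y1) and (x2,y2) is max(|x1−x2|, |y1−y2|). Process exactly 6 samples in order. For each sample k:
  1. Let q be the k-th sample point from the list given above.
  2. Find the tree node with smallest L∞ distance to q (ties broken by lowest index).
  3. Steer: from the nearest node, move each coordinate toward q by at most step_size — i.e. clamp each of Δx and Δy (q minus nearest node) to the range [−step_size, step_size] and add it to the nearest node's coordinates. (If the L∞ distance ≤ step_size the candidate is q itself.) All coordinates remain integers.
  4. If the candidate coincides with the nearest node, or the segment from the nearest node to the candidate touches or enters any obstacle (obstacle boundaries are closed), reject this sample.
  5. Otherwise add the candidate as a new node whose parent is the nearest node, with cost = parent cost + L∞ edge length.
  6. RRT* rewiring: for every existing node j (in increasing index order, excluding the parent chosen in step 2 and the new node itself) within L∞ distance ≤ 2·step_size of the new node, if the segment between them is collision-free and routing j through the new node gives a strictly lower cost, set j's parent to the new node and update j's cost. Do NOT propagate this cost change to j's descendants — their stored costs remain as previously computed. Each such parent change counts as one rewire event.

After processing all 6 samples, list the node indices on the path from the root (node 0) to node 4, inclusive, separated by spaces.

Path: 0 1 2 3 4

1. q=(27,19) nearest=0 d=25 new=(4,2) → add node 1 parent=0 cost=2
2. q=(2,15) nearest=1 d=13 new=(2,4) → add node 2 parent=1 cost=4
3. q=(4,12) nearest=2 d=8 new=(4,6) → add node 3 parent=2 cost=6
4. q=(9,27) nearest=3 d=21 new=(6,8) → add node 4 parent=3 cost=8
5. q=(17,28) nearest=4 d=20 new=(8,10) → add node 5 parent=4 cost=10
6. q=(25,28) nearest=5 d=18 new=(10,12) → blocked by [4,12]×[11,15], reject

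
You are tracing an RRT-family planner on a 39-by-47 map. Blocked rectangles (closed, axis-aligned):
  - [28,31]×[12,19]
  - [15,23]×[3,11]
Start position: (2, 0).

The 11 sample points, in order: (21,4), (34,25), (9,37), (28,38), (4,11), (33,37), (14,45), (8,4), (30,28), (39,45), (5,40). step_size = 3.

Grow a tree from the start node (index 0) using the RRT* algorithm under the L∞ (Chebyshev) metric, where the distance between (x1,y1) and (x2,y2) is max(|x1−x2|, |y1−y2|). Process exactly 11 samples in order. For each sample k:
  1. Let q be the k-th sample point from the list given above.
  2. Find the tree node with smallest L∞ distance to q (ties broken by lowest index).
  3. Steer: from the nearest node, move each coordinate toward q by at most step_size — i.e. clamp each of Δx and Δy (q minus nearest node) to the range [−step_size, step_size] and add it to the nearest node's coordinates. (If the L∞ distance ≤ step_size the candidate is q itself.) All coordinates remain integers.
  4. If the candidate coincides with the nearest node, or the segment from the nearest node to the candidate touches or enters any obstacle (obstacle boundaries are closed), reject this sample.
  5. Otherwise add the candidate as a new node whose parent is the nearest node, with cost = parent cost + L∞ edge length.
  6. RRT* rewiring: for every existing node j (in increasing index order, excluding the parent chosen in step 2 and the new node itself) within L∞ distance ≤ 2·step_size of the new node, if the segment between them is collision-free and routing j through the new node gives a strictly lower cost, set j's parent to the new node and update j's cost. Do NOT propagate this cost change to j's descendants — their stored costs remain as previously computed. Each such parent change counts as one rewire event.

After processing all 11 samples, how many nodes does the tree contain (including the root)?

1. q=(21,4) nearest=0 d=19 new=(5,3) → add node 1 parent=0 cost=3
2. q=(34,25) nearest=1 d=29 new=(8,6) → add node 2 parent=1 cost=6
3. q=(9,37) nearest=2 d=31 new=(9,9) → add node 3 parent=2 cost=9
4. q=(28,38) nearest=3 d=29 new=(12,12) → add node 4 parent=3 cost=12
5. q=(4,11) nearest=2 d=5 new=(5,9) → add node 5 parent=2 cost=9
6. q=(33,37) nearest=4 d=25 new=(15,15) → add node 6 parent=4 cost=15
7. q=(14,45) nearest=6 d=30 new=(14,18) → add node 7 parent=6 cost=18
8. q=(8,4) nearest=2 d=2 new=(8,4) → add node 8 parent=2 cost=8
9. q=(30,28) nearest=6 d=15 new=(18,18) → add node 9 parent=6 cost=18
10. q=(39,45) nearest=7 d=27 new=(17,21) → add node 10 parent=7 cost=21
11. q=(5,40) nearest=10 d=19 new=(14,24) → add node 11 parent=10 cost=24

Node count: 12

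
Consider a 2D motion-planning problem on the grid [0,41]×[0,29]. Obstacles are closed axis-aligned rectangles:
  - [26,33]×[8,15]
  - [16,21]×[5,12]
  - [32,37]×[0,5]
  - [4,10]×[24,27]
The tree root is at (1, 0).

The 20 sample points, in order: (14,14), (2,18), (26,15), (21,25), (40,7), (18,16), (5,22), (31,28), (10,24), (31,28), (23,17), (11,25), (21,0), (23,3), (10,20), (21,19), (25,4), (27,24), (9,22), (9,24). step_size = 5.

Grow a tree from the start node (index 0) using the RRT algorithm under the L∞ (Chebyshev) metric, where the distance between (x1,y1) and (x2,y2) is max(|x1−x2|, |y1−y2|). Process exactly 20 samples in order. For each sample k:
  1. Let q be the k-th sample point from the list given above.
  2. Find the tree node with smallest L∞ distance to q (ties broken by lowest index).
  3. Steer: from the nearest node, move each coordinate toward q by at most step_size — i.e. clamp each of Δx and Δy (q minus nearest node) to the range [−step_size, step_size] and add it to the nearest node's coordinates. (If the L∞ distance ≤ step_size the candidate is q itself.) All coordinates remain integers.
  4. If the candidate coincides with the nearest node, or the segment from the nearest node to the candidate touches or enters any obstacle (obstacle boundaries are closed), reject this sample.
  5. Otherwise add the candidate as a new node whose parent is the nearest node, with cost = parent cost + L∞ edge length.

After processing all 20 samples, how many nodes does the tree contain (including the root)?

Node count: 15

1. q=(14,14) nearest=0 d=14 new=(6,5) → add node 1 parent=0 cost=5
2. q=(2,18) nearest=1 d=13 new=(2,10) → add node 2 parent=1 cost=10
3. q=(26,15) nearest=1 d=20 new=(11,10) → add node 3 parent=1 cost=10
4. q=(21,25) nearest=3 d=15 new=(16,15) → add node 4 parent=3 cost=15
5. q=(40,7) nearest=4 d=24 new=(21,10) → blocked by [16,21]×[5,12], reject
6. q=(18,16) nearest=4 d=2 new=(18,16) → add node 5 parent=4 cost=17
7. q=(5,22) nearest=4 d=11 new=(11,20) → add node 6 parent=4 cost=20
8. q=(31,28) nearest=5 d=13 new=(23,21) → add node 7 parent=5 cost=22
9. q=(10,24) nearest=6 d=4 new=(10,24) → blocked by [4,10]×[24,27], reject
10. q=(31,28) nearest=7 d=8 new=(28,26) → add node 8 parent=7 cost=27
11. q=(23,17) nearest=7 d=4 new=(23,17) → add node 9 parent=7 cost=26
12. q=(11,25) nearest=6 d=5 new=(11,25) → add node 10 parent=6 cost=25
13. q=(21,0) nearest=3 d=10 new=(16,5) → blocked by [16,21]×[5,12], reject
14. q=(23,3) nearest=3 d=12 new=(16,5) → blocked by [16,21]×[5,12], reject
15. q=(10,20) nearest=6 d=1 new=(10,20) → add node 11 parent=6 cost=21
16. q=(21,19) nearest=7 d=2 new=(21,19) → add node 12 parent=7 cost=24
17. q=(25,4) nearest=4 d=11 new=(21,10) → blocked by [16,21]×[5,12], reject
18. q=(27,24) nearest=8 d=2 new=(27,24) → add node 13 parent=8 cost=29
19. q=(9,22) nearest=6 d=2 new=(9,22) → add node 14 parent=6 cost=22
20. q=(9,24) nearest=10 d=2 new=(9,24) → blocked by [4,10]×[24,27], reject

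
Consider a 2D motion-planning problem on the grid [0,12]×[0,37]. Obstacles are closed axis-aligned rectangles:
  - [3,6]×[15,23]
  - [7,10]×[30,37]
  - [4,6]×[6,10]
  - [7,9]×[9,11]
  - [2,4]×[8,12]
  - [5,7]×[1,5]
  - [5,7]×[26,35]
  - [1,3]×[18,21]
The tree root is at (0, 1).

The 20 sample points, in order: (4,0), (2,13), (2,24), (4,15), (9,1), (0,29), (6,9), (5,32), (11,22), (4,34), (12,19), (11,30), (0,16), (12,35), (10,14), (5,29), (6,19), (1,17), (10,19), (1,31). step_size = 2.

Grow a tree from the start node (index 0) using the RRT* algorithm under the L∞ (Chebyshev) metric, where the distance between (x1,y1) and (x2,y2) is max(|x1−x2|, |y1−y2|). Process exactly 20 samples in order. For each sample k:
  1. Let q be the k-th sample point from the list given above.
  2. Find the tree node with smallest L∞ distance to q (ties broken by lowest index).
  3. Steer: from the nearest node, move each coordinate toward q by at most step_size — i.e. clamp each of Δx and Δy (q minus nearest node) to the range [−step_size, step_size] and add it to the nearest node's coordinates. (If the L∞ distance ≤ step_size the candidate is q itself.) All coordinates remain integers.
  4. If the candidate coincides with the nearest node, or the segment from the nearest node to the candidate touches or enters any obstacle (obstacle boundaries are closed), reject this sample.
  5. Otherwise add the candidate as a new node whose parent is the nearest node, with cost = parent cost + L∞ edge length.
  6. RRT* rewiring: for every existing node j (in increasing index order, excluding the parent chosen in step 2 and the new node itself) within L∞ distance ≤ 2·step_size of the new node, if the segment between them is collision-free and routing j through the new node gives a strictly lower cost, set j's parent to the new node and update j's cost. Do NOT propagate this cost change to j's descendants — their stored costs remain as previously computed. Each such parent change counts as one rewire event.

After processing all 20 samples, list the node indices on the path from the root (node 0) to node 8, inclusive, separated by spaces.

Path: 0 2 3 5 6 7 8

1. q=(4,0) nearest=0 d=4 new=(2,0) → add node 1 parent=0 cost=2
2. q=(2,13) nearest=0 d=12 new=(2,3) → add node 2 parent=0 cost=2
3. q=(2,24) nearest=2 d=21 new=(2,5) → add node 3 parent=2 cost=4
4. q=(4,15) nearest=3 d=10 new=(4,7) → blocked by [4,6]×[6,10], reject
5. q=(9,1) nearest=1 d=7 new=(4,1) → add node 4 parent=1 cost=4
6. q=(0,29) nearest=3 d=24 new=(0,7) → add node 5 parent=3 cost=6
7. q=(6,9) nearest=3 d=4 new=(4,7) → blocked by [4,6]×[6,10], reject
8. q=(5,32) nearest=5 d=25 new=(2,9) → blocked by [2,4]×[8,12], reject
9. q=(11,22) nearest=5 d=15 new=(2,9) → blocked by [2,4]×[8,12], reject
10. q=(4,34) nearest=5 d=27 new=(2,9) → blocked by [2,4]×[8,12], reject
11. q=(12,19) nearest=5 d=12 new=(2,9) → blocked by [2,4]×[8,12], reject
12. q=(11,30) nearest=5 d=23 new=(2,9) → blocked by [2,4]×[8,12], reject
13. q=(0,16) nearest=5 d=9 new=(0,9) → add node 6 parent=5 cost=8
14. q=(12,35) nearest=6 d=26 new=(2,11) → blocked by [2,4]×[8,12], reject
15. q=(10,14) nearest=3 d=9 new=(4,7) → blocked by [4,6]×[6,10], reject
16. q=(5,29) nearest=6 d=20 new=(2,11) → blocked by [2,4]×[8,12], reject
17. q=(6,19) nearest=6 d=10 new=(2,11) → blocked by [2,4]×[8,12], reject
18. q=(1,17) nearest=6 d=8 new=(1,11) → add node 7 parent=6 cost=10
19. q=(10,19) nearest=7 d=9 new=(3,13) → blocked by [2,4]×[8,12], reject
20. q=(1,31) nearest=7 d=20 new=(1,13) → add node 8 parent=7 cost=12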